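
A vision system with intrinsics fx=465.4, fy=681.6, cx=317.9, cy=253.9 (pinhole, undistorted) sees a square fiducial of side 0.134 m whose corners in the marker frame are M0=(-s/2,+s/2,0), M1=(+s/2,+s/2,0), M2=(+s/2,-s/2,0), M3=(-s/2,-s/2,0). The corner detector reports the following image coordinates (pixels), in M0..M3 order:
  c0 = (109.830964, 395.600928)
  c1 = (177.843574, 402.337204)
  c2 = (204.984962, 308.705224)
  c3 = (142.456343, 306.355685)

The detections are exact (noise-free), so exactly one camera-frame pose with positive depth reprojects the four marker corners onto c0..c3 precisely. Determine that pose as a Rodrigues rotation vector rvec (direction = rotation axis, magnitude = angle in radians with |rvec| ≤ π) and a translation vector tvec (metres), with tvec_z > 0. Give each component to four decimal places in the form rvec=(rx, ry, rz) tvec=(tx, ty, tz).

Intrinsics K: fx=465.4, fy=681.6, cx=317.9, cy=253.9
Marker side s = 0.134 m; corners in marker frame (Z=0):
  M0 = (-0.0670, +0.0670, 0)
  M1 = (+0.0670, +0.0670, 0)
  M2 = (+0.0670, -0.0670, 0)
  M3 = (-0.0670, -0.0670, 0)
Detected image corners:
  c0 = (109.830964, 395.600928) px
  c1 = (177.843574, 402.337204) px
  c2 = (204.984962, 308.705224) px
  c3 = (142.456343, 306.355685) px
Planar DLT: solve 8×8 A·h = b for H (H[2,2]=1):
  H  [+435.28836 -346.23769 +158.85432]
  H  [-79.84396 +408.84710 +350.83225]
  H  [-0.31960 -0.77333 +1.00000]
B = K⁻¹H; ‖b₁‖=1.197062, ‖b₂‖=1.197062; λ = 2/(‖b₁‖+‖b₂‖) = 0.835379, sign → tz>0 ⇒ λ=+0.835379
r₁ = λ·B[:,0] = (+0.96370,+0.00160,-0.26699); r₂ = λ·B[:,1] = (-0.18021,+0.74174,-0.64603)
r₃ = r₁×r₂ = (+0.19700,+0.67069,+0.71510); SVD([r₁ r₂ r₃]) → R = UVᵀ:
  R  [+0.96370 -0.18021 +0.19700]
  R  [+0.00160 +0.74174 +0.67069]
  R  [-0.26699 -0.64603 +0.71510]
t = (-0.28548, +0.11880, +0.83538) m
tr R = 2.420537; θ = arccos((tr R − 1)/2) = 0.780917 rad = 44.743°
axis k = ((R−Rᵀ)₃₂, (R−Rᵀ)₁₃, (R−Rᵀ)₂₁) / (2 sinθ) = (-0.935259, +0.329570, +0.129133)
rvec = θ·k = (-0.730359, +0.257367, +0.100842)

rvec=(-0.7304, 0.2574, 0.1008) tvec=(-0.2855, 0.1188, 0.8354)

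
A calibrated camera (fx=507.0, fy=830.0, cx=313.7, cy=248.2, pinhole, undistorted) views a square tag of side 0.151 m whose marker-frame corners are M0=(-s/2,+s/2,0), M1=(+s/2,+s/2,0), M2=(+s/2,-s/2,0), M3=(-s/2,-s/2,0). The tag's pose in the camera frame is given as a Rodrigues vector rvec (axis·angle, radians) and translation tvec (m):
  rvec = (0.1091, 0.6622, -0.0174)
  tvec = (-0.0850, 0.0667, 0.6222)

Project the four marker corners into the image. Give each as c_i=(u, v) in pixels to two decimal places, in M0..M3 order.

c0=(208.14, 420.57) c1=(294.91, 452.01) c2=(287.58, 238.06) c3=(199.95, 235.94)

Intrinsics K: fx=507.0, fy=830.0, cx=313.7, cy=248.2
Marker side s = 0.151 m; corners in marker frame (Z=0):
  M0 = (-0.0755, +0.0755, 0)
  M1 = (+0.0755, +0.0755, 0)
  M2 = (+0.0755, -0.0755, 0)
  M3 = (-0.0755, -0.0755, 0)
rvec = (0.1091, 0.6622, -0.0174), |rvec| = θ = 0.67135 rad = 38.466°
Rodrigues: sinθ=0.62205, 1−cosθ=0.21702; R = I + sinθ·[k]× + (1−cosθ)·[k]×²:
    [+0.78871 +0.05091 +0.61265]
    [+0.01866 +0.99412 -0.10664]
    [-0.61448 +0.09554 +0.78313]
t = (-0.0850, 0.0667, 0.6222) m
M0: Pc = R·M0+t = (-0.14070, +0.14035, +0.67581); u = 507.0·(-0.14070)/0.67581 + 313.7 = 208.1416, v = 830.0·(+0.14035)/0.67581 + 248.2 = 420.5691
M1: Pc = R·M1+t = (-0.02161, +0.14317, +0.58302); u = 507.0·(-0.02161)/0.58302 + 313.7 = 294.9089, v = 830.0·(+0.14317)/0.58302 + 248.2 = 452.0134
M2: Pc = R·M2+t = (-0.02930, -0.00695, +0.56859); u = 507.0·(-0.02930)/0.56859 + 313.7 = 287.5777, v = 830.0·(-0.00695)/0.56859 + 248.2 = 238.0590
M3: Pc = R·M3+t = (-0.14839, -0.00977, +0.66138); u = 507.0·(-0.14839)/0.66138 + 313.7 = 199.9463, v = 830.0·(-0.00977)/0.66138 + 248.2 = 235.9448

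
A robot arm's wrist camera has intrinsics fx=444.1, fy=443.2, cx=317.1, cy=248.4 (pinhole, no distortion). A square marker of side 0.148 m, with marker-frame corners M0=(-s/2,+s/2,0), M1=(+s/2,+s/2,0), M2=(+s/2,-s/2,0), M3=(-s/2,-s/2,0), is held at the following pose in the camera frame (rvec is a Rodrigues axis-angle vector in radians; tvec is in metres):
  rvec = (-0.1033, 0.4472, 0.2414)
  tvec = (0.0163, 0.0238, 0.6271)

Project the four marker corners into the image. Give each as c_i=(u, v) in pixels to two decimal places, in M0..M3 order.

Intrinsics K: fx=444.1, fy=443.2, cx=317.1, cy=248.4
Marker side s = 0.148 m; corners in marker frame (Z=0):
  M0 = (-0.0740, +0.0740, 0)
  M1 = (+0.0740, +0.0740, 0)
  M2 = (+0.0740, -0.0740, 0)
  M3 = (-0.0740, -0.0740, 0)
rvec = (-0.1033, 0.4472, 0.2414), |rvec| = θ = 0.51859 rad = 29.713°
Rodrigues: sinθ=0.49565, 1−cosθ=0.13148; R = I + sinθ·[k]× + (1−cosθ)·[k]×²:
    [+0.87374 -0.25331 +0.41523]
    [+0.20814 +0.96629 +0.15151]
    [-0.43961 -0.04595 +0.89701]
t = (0.0163, 0.0238, 0.6271) m
M0: Pc = R·M0+t = (-0.06710, +0.07990, +0.65623); u = 444.1·(-0.06710)/0.65623 + 317.1 = 271.6895, v = 443.2·(+0.07990)/0.65623 + 248.4 = 302.3645
M1: Pc = R·M1+t = (+0.06221, +0.11071, +0.59117); u = 444.1·(+0.06221)/0.59117 + 317.1 = 363.8349, v = 443.2·(+0.11071)/0.59117 + 248.4 = 331.3981
M2: Pc = R·M2+t = (+0.09970, -0.03230, +0.59797); u = 444.1·(+0.09970)/0.59797 + 317.1 = 391.1463, v = 443.2·(-0.03230)/0.59797 + 248.4 = 224.4575
M3: Pc = R·M3+t = (-0.02961, -0.06311, +0.66303); u = 444.1·(-0.02961)/0.66303 + 317.1 = 297.2661, v = 443.2·(-0.06311)/0.66303 + 248.4 = 206.2158

c0=(271.69, 302.36) c1=(363.83, 331.40) c2=(391.15, 224.46) c3=(297.27, 206.22)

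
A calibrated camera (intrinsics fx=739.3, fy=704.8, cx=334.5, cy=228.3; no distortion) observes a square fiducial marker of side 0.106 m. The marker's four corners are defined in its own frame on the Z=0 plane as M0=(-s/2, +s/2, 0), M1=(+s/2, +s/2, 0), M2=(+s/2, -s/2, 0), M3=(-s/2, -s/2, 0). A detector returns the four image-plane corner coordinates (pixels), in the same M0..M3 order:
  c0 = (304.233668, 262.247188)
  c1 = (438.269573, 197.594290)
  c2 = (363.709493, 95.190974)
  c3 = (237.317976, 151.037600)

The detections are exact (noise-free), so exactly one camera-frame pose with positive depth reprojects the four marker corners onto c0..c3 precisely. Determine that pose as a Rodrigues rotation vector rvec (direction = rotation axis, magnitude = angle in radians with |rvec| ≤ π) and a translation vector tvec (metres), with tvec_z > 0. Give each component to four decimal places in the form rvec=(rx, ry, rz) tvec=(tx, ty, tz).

rvec=(-0.4496, -0.0879, -0.4949) tvec=(0.0009, -0.0409, 0.5290)

Intrinsics K: fx=739.3, fy=704.8, cx=334.5, cy=228.3
Marker side s = 0.106 m; corners in marker frame (Z=0):
  M0 = (-0.0530, +0.0530, 0)
  M1 = (+0.0530, +0.0530, 0)
  M2 = (+0.0530, -0.0530, 0)
  M3 = (-0.0530, -0.0530, 0)
Detected image corners:
  c0 = (304.233668, 262.247188) px
  c1 = (438.269573, 197.594290) px
  c2 = (363.709493, 95.190974) px
  c3 = (237.317976, 151.037600) px
Planar DLT: solve 8×8 A·h = b for H (H[2,2]=1):
  H  [+1346.66030 +416.99270 +335.71099]
  H  [-503.86470 +874.90087 +173.83340]
  H  [+0.35625 -0.74736 +1.00000]
B = K⁻¹H; ‖b₁‖=1.890256, ‖b₂‖=1.890256; λ = 2/(‖b₁‖+‖b₂‖) = 0.529029, sign → tz>0 ⇒ λ=+0.529029
r₁ = λ·B[:,0] = (+0.87837,-0.43925,+0.18847); r₂ = λ·B[:,1] = (+0.47728,+0.78478,-0.39538)
r₃ = r₁×r₂ = (+0.02577,+0.43724,+0.89898); SVD([r₁ r₂ r₃]) → R = UVᵀ:
  R  [+0.87837 +0.47728 +0.02577]
  R  [-0.43925 +0.78478 +0.43724]
  R  [+0.18847 -0.39538 +0.89898]
t = (+0.00087, -0.04088, +0.52903) m
tr R = 2.562127; θ = arccos((tr R − 1)/2) = 0.674429 rad = 38.642°
axis k = ((R−Rᵀ)₃₂, (R−Rᵀ)₁₃, (R−Rᵀ)₂₁) / (2 sinθ) = (-0.666678, -0.130273, -0.733872)
rvec = θ·k = (-0.449627, -0.087860, -0.494945)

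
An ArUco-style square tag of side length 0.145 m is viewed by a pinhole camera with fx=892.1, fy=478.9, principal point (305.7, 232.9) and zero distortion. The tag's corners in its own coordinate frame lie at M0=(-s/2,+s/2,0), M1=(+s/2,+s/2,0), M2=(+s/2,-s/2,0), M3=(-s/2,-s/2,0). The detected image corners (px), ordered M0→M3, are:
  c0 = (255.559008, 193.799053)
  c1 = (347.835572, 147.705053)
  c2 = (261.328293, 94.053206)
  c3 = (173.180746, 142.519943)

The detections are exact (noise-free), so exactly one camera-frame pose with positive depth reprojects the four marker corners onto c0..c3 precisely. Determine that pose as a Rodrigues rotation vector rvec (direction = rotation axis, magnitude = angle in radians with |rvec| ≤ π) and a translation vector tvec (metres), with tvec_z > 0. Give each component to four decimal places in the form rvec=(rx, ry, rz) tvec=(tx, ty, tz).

rvec=(0.1050, 0.3199, -0.7071) tvec=(-0.0530, -0.1834, 0.9997)

Intrinsics K: fx=892.1, fy=478.9, cx=305.7, cy=232.9
Marker side s = 0.145 m; corners in marker frame (Z=0):
  M0 = (-0.0725, +0.0725, 0)
  M1 = (+0.0725, +0.0725, 0)
  M2 = (+0.0725, -0.0725, 0)
  M3 = (-0.0725, -0.0725, 0)
Detected image corners:
  c0 = (255.559008, 193.799053) px
  c1 = (347.835572, 147.705053) px
  c2 = (261.328293, 94.053206) px
  c3 = (173.180746, 142.519943) px
Planar DLT: solve 8×8 A·h = b for H (H[2,2]=1):
  H  [+538.20261 +578.69317 +258.37869]
  H  [-372.82877 +359.78049 +145.04928]
  H  [-0.32348 -0.01286 +1.00000]
B = K⁻¹H; ‖b₁‖=1.000265, ‖b₂‖=1.000265; λ = 2/(‖b₁‖+‖b₂‖) = 0.999735, sign → tz>0 ⇒ λ=+0.999735
r₁ = λ·B[:,0] = (+0.71396,-0.62103,-0.32340); r₂ = λ·B[:,1] = (+0.65292,+0.75732,-0.01286)
r₃ = r₁×r₂ = (+0.25290,-0.20197,+0.94618); SVD([r₁ r₂ r₃]) → R = UVᵀ:
  R  [+0.71396 +0.65292 +0.25290]
  R  [-0.62103 +0.75732 -0.20197]
  R  [-0.32340 -0.01286 +0.94618]
t = (-0.05303, -0.18339, +0.99973) m
tr R = 2.417452; θ = arccos((tr R − 1)/2) = 0.783105 rad = 44.869°
axis k = ((R−Rᵀ)₃₂, (R−Rᵀ)₁₃, (R−Rᵀ)₂₁) / (2 sinθ) = (+0.134034, +0.408441, -0.902890)
rvec = θ·k = (+0.104963, +0.319852, -0.707058)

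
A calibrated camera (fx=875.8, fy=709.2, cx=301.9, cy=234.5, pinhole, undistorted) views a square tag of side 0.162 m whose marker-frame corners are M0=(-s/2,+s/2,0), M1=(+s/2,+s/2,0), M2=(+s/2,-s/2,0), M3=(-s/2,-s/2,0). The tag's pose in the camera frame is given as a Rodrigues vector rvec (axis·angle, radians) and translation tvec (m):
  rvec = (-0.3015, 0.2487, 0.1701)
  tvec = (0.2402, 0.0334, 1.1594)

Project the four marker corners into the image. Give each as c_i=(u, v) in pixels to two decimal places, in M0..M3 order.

Intrinsics K: fx=875.8, fy=709.2, cx=301.9, cy=234.5
Marker side s = 0.162 m; corners in marker frame (Z=0):
  M0 = (-0.0810, +0.0810, 0)
  M1 = (+0.0810, +0.0810, 0)
  M2 = (+0.0810, -0.0810, 0)
  M3 = (-0.0810, -0.0810, 0)
rvec = (-0.3015, 0.2487, 0.1701), |rvec| = θ = 0.42625 rad = 24.422°
Rodrigues: sinθ=0.41346, 1−cosθ=0.08948; R = I + sinθ·[k]× + (1−cosθ)·[k]×²:
    [+0.95529 -0.20192 +0.21598]
    [+0.12807 +0.94098 +0.31329]
    [-0.26649 -0.27162 +0.92477]
t = (0.2402, 0.0334, 1.1594) m
M0: Pc = R·M0+t = (+0.14647, +0.09925, +1.15898); u = 875.8·(+0.14647)/1.15898 + 301.9 = 412.5785, v = 709.2·(+0.09925)/1.15898 + 234.5 = 295.2302
M1: Pc = R·M1+t = (+0.30122, +0.11999, +1.11581); u = 875.8·(+0.30122)/1.11581 + 301.9 = 538.3293, v = 709.2·(+0.11999)/1.11581 + 234.5 = 310.7665
M2: Pc = R·M2+t = (+0.33393, -0.03245, +1.15982); u = 875.8·(+0.33393)/1.15982 + 301.9 = 554.0606, v = 709.2·(-0.03245)/1.15982 + 234.5 = 214.6599
M3: Pc = R·M3+t = (+0.17918, -0.05319, +1.20299); u = 875.8·(+0.17918)/1.20299 + 301.9 = 432.3448, v = 709.2·(-0.05319)/1.20299 + 234.5 = 203.1409

c0=(412.58, 295.23) c1=(538.33, 310.77) c2=(554.06, 214.66) c3=(432.34, 203.14)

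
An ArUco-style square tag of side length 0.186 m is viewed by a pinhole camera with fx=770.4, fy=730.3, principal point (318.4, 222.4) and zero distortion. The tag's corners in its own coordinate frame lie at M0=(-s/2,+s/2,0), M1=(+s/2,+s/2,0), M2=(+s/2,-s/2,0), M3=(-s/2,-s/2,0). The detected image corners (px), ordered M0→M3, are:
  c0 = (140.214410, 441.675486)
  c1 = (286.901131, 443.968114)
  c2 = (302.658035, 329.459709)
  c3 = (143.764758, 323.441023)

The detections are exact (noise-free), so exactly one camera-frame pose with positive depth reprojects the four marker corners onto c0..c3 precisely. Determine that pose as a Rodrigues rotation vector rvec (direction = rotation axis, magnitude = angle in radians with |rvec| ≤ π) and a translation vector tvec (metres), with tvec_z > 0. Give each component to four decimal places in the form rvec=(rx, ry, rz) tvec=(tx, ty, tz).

Intrinsics K: fx=770.4, fy=730.3, cx=318.4, cy=222.4
Marker side s = 0.186 m; corners in marker frame (Z=0):
  M0 = (-0.0930, +0.0930, 0)
  M1 = (+0.0930, +0.0930, 0)
  M2 = (+0.0930, -0.0930, 0)
  M3 = (-0.0930, -0.0930, 0)
Detected image corners:
  c0 = (140.214410, 441.675486) px
  c1 = (286.901131, 443.968114) px
  c2 = (302.658035, 329.459709) px
  c3 = (143.764758, 323.441023) px
Planar DLT: solve 8×8 A·h = b for H (H[2,2]=1):
  H  [+854.27741 +43.58104 +219.29889]
  H  [+82.11002 +794.51887 +387.04407]
  H  [+0.15645 +0.43941 +1.00000]
B = K⁻¹H; ‖b₁‖=1.057856, ‖b₂‖=1.057856; λ = 2/(‖b₁‖+‖b₂‖) = 0.945308, sign → tz>0 ⇒ λ=+0.945308
r₁ = λ·B[:,0] = (+0.98710,+0.06125,+0.14790); r₂ = λ·B[:,1] = (-0.11820,+0.90194,+0.41537)
r₃ = r₁×r₂ = (-0.10795,-0.42750,+0.89755); SVD([r₁ r₂ r₃]) → R = UVᵀ:
  R  [+0.98710 -0.11820 -0.10795]
  R  [+0.06125 +0.90194 -0.42750]
  R  [+0.14790 +0.41537 +0.89755]
t = (-0.12160, +0.21312, +0.94531) m
tr R = 2.786591; θ = arccos((tr R − 1)/2) = 0.466172 rad = 26.710°
axis k = ((R−Rᵀ)₃₂, (R−Rᵀ)₁₃, (R−Rᵀ)₂₁) / (2 sinθ) = (+0.937631, -0.284611, +0.199614)
rvec = θ·k = (+0.437097, -0.132678, +0.093054)

rvec=(0.4371, -0.1327, 0.0931) tvec=(-0.1216, 0.2131, 0.9453)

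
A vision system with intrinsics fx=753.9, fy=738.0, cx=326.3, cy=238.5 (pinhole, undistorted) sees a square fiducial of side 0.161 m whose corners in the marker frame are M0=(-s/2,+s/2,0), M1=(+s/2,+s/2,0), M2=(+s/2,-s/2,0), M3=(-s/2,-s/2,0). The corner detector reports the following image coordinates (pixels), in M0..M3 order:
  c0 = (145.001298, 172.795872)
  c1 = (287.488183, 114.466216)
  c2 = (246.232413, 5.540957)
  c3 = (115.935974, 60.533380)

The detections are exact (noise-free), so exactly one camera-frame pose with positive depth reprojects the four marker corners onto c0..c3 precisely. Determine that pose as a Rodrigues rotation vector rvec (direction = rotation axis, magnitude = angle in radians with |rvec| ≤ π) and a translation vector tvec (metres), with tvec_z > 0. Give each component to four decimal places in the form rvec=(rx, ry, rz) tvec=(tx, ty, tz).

Intrinsics K: fx=753.9, fy=738.0, cx=326.3, cy=238.5
Marker side s = 0.161 m; corners in marker frame (Z=0):
  M0 = (-0.0805, +0.0805, 0)
  M1 = (+0.0805, +0.0805, 0)
  M2 = (+0.0805, -0.0805, 0)
  M3 = (-0.0805, -0.0805, 0)
Detected image corners:
  c0 = (145.001298, 172.795872) px
  c1 = (287.488183, 114.466216) px
  c2 = (246.232413, 5.540957) px
  c3 = (115.935974, 60.533380) px
Planar DLT: solve 8×8 A·h = b for H (H[2,2]=1):
  H  [+828.50751 +112.22782 +197.43973]
  H  [-359.05545 +639.90282 +86.15665]
  H  [-0.08568 -0.53306 +1.00000]
B = K⁻¹H; ‖b₁‖=1.228198, ‖b₂‖=1.228198; λ = 2/(‖b₁‖+‖b₂‖) = 0.814201, sign → tz>0 ⇒ λ=+0.814201
r₁ = λ·B[:,0] = (+0.92497,-0.37359,-0.06976); r₂ = λ·B[:,1] = (+0.30905,+0.84624,-0.43402)
r₃ = r₁×r₂ = (+0.22117,+0.37989,+0.89820); SVD([r₁ r₂ r₃]) → R = UVᵀ:
  R  [+0.92497 +0.30905 +0.22117]
  R  [-0.37359 +0.84624 +0.37989]
  R  [-0.06976 -0.43402 +0.89820]
t = (-0.13917, -0.16807, +0.81420) m
tr R = 2.669406; θ = arccos((tr R − 1)/2) = 0.583203 rad = 33.415°
axis k = ((R−Rᵀ)₃₂, (R−Rᵀ)₁₃, (R−Rᵀ)₂₁) / (2 sinθ) = (-0.738975, +0.264148, -0.619791)
rvec = θ·k = (-0.430973, +0.154052, -0.361464)

rvec=(-0.4310, 0.1541, -0.3615) tvec=(-0.1392, -0.1681, 0.8142)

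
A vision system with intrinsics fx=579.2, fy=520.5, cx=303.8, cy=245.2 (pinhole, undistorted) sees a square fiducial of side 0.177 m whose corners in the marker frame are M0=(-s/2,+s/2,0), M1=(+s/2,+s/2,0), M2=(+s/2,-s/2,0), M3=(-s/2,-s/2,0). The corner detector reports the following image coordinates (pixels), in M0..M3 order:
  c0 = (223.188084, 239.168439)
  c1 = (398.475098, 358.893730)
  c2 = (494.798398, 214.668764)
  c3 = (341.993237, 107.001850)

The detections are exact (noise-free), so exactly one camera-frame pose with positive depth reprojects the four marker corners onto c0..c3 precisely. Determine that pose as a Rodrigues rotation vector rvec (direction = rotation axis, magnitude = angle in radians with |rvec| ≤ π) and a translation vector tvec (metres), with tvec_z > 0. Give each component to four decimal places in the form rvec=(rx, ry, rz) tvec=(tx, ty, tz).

rvec=(-0.3327, -0.1619, 0.6377) tvec=(0.0554, -0.0182, 0.4948)

Intrinsics K: fx=579.2, fy=520.5, cx=303.8, cy=245.2
Marker side s = 0.177 m; corners in marker frame (Z=0):
  M0 = (-0.0885, +0.0885, 0)
  M1 = (+0.0885, +0.0885, 0)
  M2 = (+0.0885, -0.0885, 0)
  M3 = (-0.0885, -0.0885, 0)
Detected image corners:
  c0 = (223.188084, 239.168439) px
  c1 = (398.475098, 358.893730) px
  c2 = (494.798398, 214.668764) px
  c3 = (341.993237, 107.001850) px
Planar DLT: solve 8×8 A·h = b for H (H[2,2]=1):
  H  [+956.92151 -867.12277 +368.68619]
  H  [+661.71497 +617.12472 +226.04428]
  H  [+0.09356 -0.71292 +1.00000]
B = K⁻¹H; ‖b₁‖=2.021058, ‖b₂‖=2.021058; λ = 2/(‖b₁‖+‖b₂‖) = 0.494790, sign → tz>0 ⇒ λ=+0.494790
r₁ = λ·B[:,0] = (+0.79318,+0.60722,+0.04629); r₂ = λ·B[:,1] = (-0.55573,+0.75282,-0.35275)
r₃ = r₁×r₂ = (-0.24905,+0.25407,+0.93457); SVD([r₁ r₂ r₃]) → R = UVᵀ:
  R  [+0.79318 -0.55573 -0.24905]
  R  [+0.60722 +0.75282 +0.25407]
  R  [+0.04629 -0.35275 +0.93457]
t = (+0.05543, -0.01821, +0.49479) m
tr R = 2.480572; θ = arccos((tr R − 1)/2) = 0.737301 rad = 42.244°
axis k = ((R−Rᵀ)₃₂, (R−Rᵀ)₁₃, (R−Rᵀ)₂₁) / (2 sinθ) = (-0.451301, -0.219652, +0.864916)
rvec = θ·k = (-0.332745, -0.161950, +0.637703)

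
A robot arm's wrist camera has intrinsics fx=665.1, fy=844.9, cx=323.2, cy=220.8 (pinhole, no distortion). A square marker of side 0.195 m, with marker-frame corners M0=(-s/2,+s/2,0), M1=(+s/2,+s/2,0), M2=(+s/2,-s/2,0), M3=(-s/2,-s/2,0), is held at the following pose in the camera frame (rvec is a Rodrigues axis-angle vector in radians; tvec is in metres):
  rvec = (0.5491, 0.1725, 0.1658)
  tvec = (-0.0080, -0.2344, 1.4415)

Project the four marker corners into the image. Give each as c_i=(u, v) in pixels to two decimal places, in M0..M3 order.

Intrinsics K: fx=665.1, fy=844.9, cx=323.2, cy=220.8
Marker side s = 0.195 m; corners in marker frame (Z=0):
  M0 = (-0.0975, +0.0975, 0)
  M1 = (+0.0975, +0.0975, 0)
  M2 = (+0.0975, -0.0975, 0)
  M3 = (-0.0975, -0.0975, 0)
rvec = (0.5491, 0.1725, 0.1658), |rvec| = θ = 0.59896 rad = 34.318°
Rodrigues: sinθ=0.56379, 1−cosθ=0.17408; R = I + sinθ·[k]× + (1−cosθ)·[k]×²:
    [+0.97222 -0.11010 +0.20654]
    [+0.20202 +0.84036 -0.50297]
    [-0.11819 +0.53073 +0.83926]
t = (-0.0080, -0.2344, 1.4415) m
M0: Pc = R·M0+t = (-0.11353, -0.17216, +1.50477); u = 665.1·(-0.11353)/1.50477 + 323.2 = 273.0219, v = 844.9·(-0.17216)/1.50477 + 220.8 = 124.1341
M1: Pc = R·M1+t = (+0.07606, -0.13277, +1.48172); u = 665.1·(+0.07606)/1.48172 + 323.2 = 357.3396, v = 844.9·(-0.13277)/1.48172 + 220.8 = 145.0939
M2: Pc = R·M2+t = (+0.09753, -0.29664, +1.37823); u = 665.1·(+0.09753)/1.37823 + 323.2 = 370.2640, v = 844.9·(-0.29664)/1.37823 + 220.8 = 38.9514
M3: Pc = R·M3+t = (-0.09206, -0.33603, +1.40128); u = 665.1·(-0.09206)/1.40128 + 323.2 = 279.5063, v = 844.9·(-0.33603)/1.40128 + 220.8 = 18.1894

c0=(273.02, 124.13) c1=(357.34, 145.09) c2=(370.26, 38.95) c3=(279.51, 18.19)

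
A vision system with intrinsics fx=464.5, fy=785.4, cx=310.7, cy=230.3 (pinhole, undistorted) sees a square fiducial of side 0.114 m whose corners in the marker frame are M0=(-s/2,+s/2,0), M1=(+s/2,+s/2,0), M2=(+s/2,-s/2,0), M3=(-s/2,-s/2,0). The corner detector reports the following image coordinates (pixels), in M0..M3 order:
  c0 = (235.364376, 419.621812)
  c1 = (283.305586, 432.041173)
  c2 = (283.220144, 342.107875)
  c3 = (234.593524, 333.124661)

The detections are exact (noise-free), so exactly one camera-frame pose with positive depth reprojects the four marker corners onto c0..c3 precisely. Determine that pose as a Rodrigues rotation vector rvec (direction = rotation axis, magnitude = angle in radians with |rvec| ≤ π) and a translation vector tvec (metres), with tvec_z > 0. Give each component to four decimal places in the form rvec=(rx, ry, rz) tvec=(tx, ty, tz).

rvec=(0.1234, 0.3615, 0.0286) tvec=(-0.1102, 0.1897, 0.9828)

Intrinsics K: fx=464.5, fy=785.4, cx=310.7, cy=230.3
Marker side s = 0.114 m; corners in marker frame (Z=0):
  M0 = (-0.0570, +0.0570, 0)
  M1 = (+0.0570, +0.0570, 0)
  M2 = (+0.0570, -0.0570, 0)
  M3 = (-0.0570, -0.0570, 0)
Detected image corners:
  c0 = (235.364376, 419.621812) px
  c1 = (283.305586, 432.041173) px
  c2 = (283.220144, 342.107875) px
  c3 = (234.593524, 333.124661) px
Planar DLT: solve 8×8 A·h = b for H (H[2,2]=1):
  H  [+330.97032 +36.90359 +258.63096]
  H  [-42.36072 +822.25261 +381.93597]
  H  [-0.35717 +0.12769 +1.00000]
B = K⁻¹H; ‖b₁‖=1.017542, ‖b₂‖=1.017542; λ = 2/(‖b₁‖+‖b₂‖) = 0.982761, sign → tz>0 ⇒ λ=+0.982761
r₁ = λ·B[:,0] = (+0.93504,+0.04992,-0.35102); r₂ = λ·B[:,1] = (-0.00586,+0.99208,+0.12549)
r₃ = r₁×r₂ = (+0.35450,-0.11528,+0.92792); SVD([r₁ r₂ r₃]) → R = UVᵀ:
  R  [+0.93504 -0.00586 +0.35450]
  R  [+0.04992 +0.99208 -0.11528]
  R  [-0.35102 +0.12549 +0.92792]
t = (-0.11016, +0.18974, +0.98276) m
tr R = 2.855039; θ = arccos((tr R − 1)/2) = 0.383075 rad = 21.949°
axis k = ((R−Rᵀ)₃₂, (R−Rᵀ)₁₃, (R−Rᵀ)₂₁) / (2 sinθ) = (+0.322073, +0.943770, +0.074618)
rvec = θ·k = (+0.123378, +0.361535, +0.028584)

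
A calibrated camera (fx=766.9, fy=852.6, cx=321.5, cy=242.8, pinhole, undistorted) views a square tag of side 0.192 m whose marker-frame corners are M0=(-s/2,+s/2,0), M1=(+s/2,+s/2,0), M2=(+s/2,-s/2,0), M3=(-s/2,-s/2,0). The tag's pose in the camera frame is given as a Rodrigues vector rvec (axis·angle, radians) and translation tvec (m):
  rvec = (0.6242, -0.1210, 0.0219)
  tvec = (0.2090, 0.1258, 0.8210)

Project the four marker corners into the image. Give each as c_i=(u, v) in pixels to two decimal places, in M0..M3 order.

Intrinsics K: fx=766.9, fy=852.6, cx=321.5, cy=242.8
Marker side s = 0.192 m; corners in marker frame (Z=0):
  M0 = (-0.0960, +0.0960, 0)
  M1 = (+0.0960, +0.0960, 0)
  M2 = (+0.0960, -0.0960, 0)
  M3 = (-0.0960, -0.0960, 0)
rvec = (0.6242, -0.1210, 0.0219), |rvec| = θ = 0.63620 rad = 36.451°
Rodrigues: sinθ=0.59414, 1−cosθ=0.19564; R = I + sinθ·[k]× + (1−cosθ)·[k]×²:
    [+0.99269 -0.05696 -0.10639]
    [-0.01606 +0.81144 -0.58422]
    [+0.11961 +0.58166 +0.80459]
t = (0.2090, 0.1258, 0.8210) m
M0: Pc = R·M0+t = (+0.10823, +0.20524, +0.86536); u = 766.9·(+0.10823)/0.86536 + 321.5 = 417.4192, v = 852.6·(+0.20524)/0.86536 + 242.8 = 445.0138
M1: Pc = R·M1+t = (+0.29883, +0.20216, +0.88832); u = 766.9·(+0.29883)/0.88832 + 321.5 = 579.4842, v = 852.6·(+0.20216)/0.88832 + 242.8 = 436.8276
M2: Pc = R·M2+t = (+0.30977, +0.04636, +0.77664); u = 766.9·(+0.30977)/0.77664 + 321.5 = 627.3803, v = 852.6·(+0.04636)/0.77664 + 242.8 = 293.6948
M3: Pc = R·M3+t = (+0.11917, +0.04944, +0.75368); u = 766.9·(+0.11917)/0.75368 + 321.5 = 442.7603, v = 852.6·(+0.04944)/0.75368 + 242.8 = 298.7327

c0=(417.42, 445.01) c1=(579.48, 436.83) c2=(627.38, 293.69) c3=(442.76, 298.73)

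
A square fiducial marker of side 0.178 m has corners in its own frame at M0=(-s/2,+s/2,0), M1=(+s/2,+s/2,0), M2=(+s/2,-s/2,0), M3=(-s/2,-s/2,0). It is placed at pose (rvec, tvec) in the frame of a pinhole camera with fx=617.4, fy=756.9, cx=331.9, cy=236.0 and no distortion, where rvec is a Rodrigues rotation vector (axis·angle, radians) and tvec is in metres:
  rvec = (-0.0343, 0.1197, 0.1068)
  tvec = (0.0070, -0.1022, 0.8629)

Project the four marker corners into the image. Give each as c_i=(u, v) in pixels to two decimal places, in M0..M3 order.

Intrinsics K: fx=617.4, fy=756.9, cx=331.9, cy=236.0
Marker side s = 0.178 m; corners in marker frame (Z=0):
  M0 = (-0.0890, +0.0890, 0)
  M1 = (+0.0890, +0.0890, 0)
  M2 = (+0.0890, -0.0890, 0)
  M3 = (-0.0890, -0.0890, 0)
rvec = (-0.0343, 0.1197, 0.1068), |rvec| = θ = 0.16405 rad = 9.399°
Rodrigues: sinθ=0.16331, 1−cosθ=0.01343; R = I + sinθ·[k]× + (1−cosθ)·[k]×²:
    [+0.98716 -0.10837 +0.11734]
    [+0.10427 +0.99372 +0.04052]
    [-0.12099 -0.02777 +0.99227]
t = (0.0070, -0.1022, 0.8629) m
M0: Pc = R·M0+t = (-0.09050, -0.02304, +0.87120); u = 617.4·(-0.09050)/0.87120 + 331.9 = 267.7628, v = 756.9·(-0.02304)/0.87120 + 236.0 = 215.9836
M1: Pc = R·M1+t = (+0.08521, -0.00448, +0.84966); u = 617.4·(+0.08521)/0.84966 + 331.9 = 393.8191, v = 756.9·(-0.00448)/0.84966 + 236.0 = 232.0106
M2: Pc = R·M2+t = (+0.10450, -0.18136, +0.85460); u = 617.4·(+0.10450)/0.85460 + 331.9 = 407.3967, v = 756.9·(-0.18136)/0.85460 + 236.0 = 75.3732
M3: Pc = R·M3+t = (-0.07121, -0.19992, +0.87614); u = 617.4·(-0.07121)/0.87614 + 331.9 = 281.7178, v = 756.9·(-0.19992)/0.87614 + 236.0 = 63.2870

c0=(267.76, 215.98) c1=(393.82, 232.01) c2=(407.40, 75.37) c3=(281.72, 63.29)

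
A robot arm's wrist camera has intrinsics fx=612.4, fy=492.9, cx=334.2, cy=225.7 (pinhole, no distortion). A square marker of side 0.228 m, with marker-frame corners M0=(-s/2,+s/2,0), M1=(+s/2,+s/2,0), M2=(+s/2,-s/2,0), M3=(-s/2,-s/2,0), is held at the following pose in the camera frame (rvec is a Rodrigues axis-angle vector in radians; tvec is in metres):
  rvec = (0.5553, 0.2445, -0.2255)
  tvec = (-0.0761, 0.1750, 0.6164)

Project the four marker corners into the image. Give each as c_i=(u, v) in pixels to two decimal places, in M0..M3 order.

Intrinsics K: fx=612.4, fy=492.9, cx=334.2, cy=225.7
Marker side s = 0.228 m; corners in marker frame (Z=0):
  M0 = (-0.1140, +0.1140, 0)
  M1 = (+0.1140, +0.1140, 0)
  M2 = (+0.1140, -0.1140, 0)
  M3 = (-0.1140, -0.1140, 0)
rvec = (0.5553, 0.2445, -0.2255), |rvec| = θ = 0.64729 rad = 37.087°
Rodrigues: sinθ=0.60303, 1−cosθ=0.20228; R = I + sinθ·[k]× + (1−cosθ)·[k]×²:
    [+0.94659 +0.27563 +0.16733]
    [-0.14453 +0.82658 -0.54395]
    [-0.28823 +0.49071 +0.82227]
t = (-0.0761, 0.1750, 0.6164) m
M0: Pc = R·M0+t = (-0.15259, +0.28571, +0.70520); u = 612.4·(-0.15259)/0.70520 + 334.2 = 201.6901, v = 492.9·(+0.28571)/0.70520 + 225.7 = 425.3950
M1: Pc = R·M1+t = (+0.06323, +0.25275, +0.63948); u = 612.4·(+0.06323)/0.63948 + 334.2 = 394.7548, v = 492.9·(+0.25275)/0.63948 + 225.7 = 420.5174
M2: Pc = R·M2+t = (+0.00039, +0.06429, +0.52760); u = 612.4·(+0.00039)/0.52760 + 334.2 = 334.6523, v = 492.9·(+0.06429)/0.52760 + 225.7 = 285.7647
M3: Pc = R·M3+t = (-0.21543, +0.09725, +0.59332); u = 612.4·(-0.21543)/0.59332 + 334.2 = 111.8386, v = 492.9·(+0.09725)/0.59332 + 225.7 = 306.4877

c0=(201.69, 425.40) c1=(394.75, 420.52) c2=(334.65, 285.76) c3=(111.84, 306.49)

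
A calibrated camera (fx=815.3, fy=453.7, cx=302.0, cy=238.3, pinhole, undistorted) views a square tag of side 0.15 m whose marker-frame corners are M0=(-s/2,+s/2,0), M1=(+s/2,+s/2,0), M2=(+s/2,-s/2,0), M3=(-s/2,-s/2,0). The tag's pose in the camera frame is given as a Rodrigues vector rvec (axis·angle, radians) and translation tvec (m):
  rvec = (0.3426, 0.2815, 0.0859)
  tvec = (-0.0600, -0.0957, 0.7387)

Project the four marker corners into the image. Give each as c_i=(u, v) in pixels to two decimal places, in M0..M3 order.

Intrinsics K: fx=815.3, fy=453.7, cx=302.0, cy=238.3
Marker side s = 0.15 m; corners in marker frame (Z=0):
  M0 = (-0.0750, +0.0750, 0)
  M1 = (+0.0750, +0.0750, 0)
  M2 = (+0.0750, -0.0750, 0)
  M3 = (-0.0750, -0.0750, 0)
rvec = (0.3426, 0.2815, 0.0859), |rvec| = θ = 0.45166 rad = 25.878°
Rodrigues: sinθ=0.43646, 1−cosθ=0.10028; R = I + sinθ·[k]× + (1−cosθ)·[k]×²:
    [+0.95742 -0.03560 +0.28649]
    [+0.13042 +0.93868 -0.31918]
    [-0.25756 +0.34296 +0.90335]
t = (-0.0600, -0.0957, 0.7387) m
M0: Pc = R·M0+t = (-0.13448, -0.03508, +0.78374); u = 815.3·(-0.13448)/0.78374 + 302.0 = 162.1079, v = 453.7·(-0.03508)/0.78374 + 238.3 = 217.9922
M1: Pc = R·M1+t = (+0.00914, -0.01552, +0.74510); u = 815.3·(+0.00914)/0.74510 + 302.0 = 311.9971, v = 453.7·(-0.01552)/0.74510 + 238.3 = 228.8509
M2: Pc = R·M2+t = (+0.01448, -0.15632, +0.69366); u = 815.3·(+0.01448)/0.69366 + 302.0 = 319.0153, v = 453.7·(-0.15632)/0.69366 + 238.3 = 136.0568
M3: Pc = R·M3+t = (-0.12914, -0.17588, +0.73230); u = 815.3·(-0.12914)/0.73230 + 302.0 = 158.2262, v = 453.7·(-0.17588)/0.73230 + 238.3 = 129.3308

c0=(162.11, 217.99) c1=(312.00, 228.85) c2=(319.02, 136.06) c3=(158.23, 129.33)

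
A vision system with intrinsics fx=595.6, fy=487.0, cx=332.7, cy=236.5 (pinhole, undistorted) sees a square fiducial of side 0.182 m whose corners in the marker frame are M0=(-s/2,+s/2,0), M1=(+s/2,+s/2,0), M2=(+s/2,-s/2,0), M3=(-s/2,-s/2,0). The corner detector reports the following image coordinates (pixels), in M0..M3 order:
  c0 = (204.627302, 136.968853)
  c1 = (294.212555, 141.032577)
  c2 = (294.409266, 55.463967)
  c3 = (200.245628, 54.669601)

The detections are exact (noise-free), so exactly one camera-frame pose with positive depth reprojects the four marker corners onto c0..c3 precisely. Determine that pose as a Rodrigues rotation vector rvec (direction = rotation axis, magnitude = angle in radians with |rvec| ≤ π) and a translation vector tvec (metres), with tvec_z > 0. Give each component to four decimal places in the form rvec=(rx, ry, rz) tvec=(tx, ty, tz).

Intrinsics K: fx=595.6, fy=487.0, cx=332.7, cy=236.5
Marker side s = 0.182 m; corners in marker frame (Z=0):
  M0 = (-0.0910, +0.0910, 0)
  M1 = (+0.0910, +0.0910, 0)
  M2 = (+0.0910, -0.0910, 0)
  M3 = (-0.0910, -0.0910, 0)
Detected image corners:
  c0 = (204.627302, 136.968853) px
  c1 = (294.212555, 141.032577) px
  c2 = (294.409266, 55.463967) px
  c3 = (200.245628, 54.669601) px
Planar DLT: solve 8×8 A·h = b for H (H[2,2]=1):
  H  [+449.32415 +81.01439 +247.47184]
  H  [-7.97589 +488.05336 +98.07419]
  H  [-0.22209 +0.27887 +1.00000]
B = K⁻¹H; ‖b₁‖=0.910709, ‖b₂‖=0.910709; λ = 2/(‖b₁‖+‖b₂‖) = 1.098045, sign → tz>0 ⇒ λ=+1.098045
r₁ = λ·B[:,0] = (+0.96459,+0.10044,-0.24386); r₂ = λ·B[:,1] = (-0.02169,+0.95172,+0.30621)
r₃ = r₁×r₂ = (+0.26285,-0.29008,+0.92020); SVD([r₁ r₂ r₃]) → R = UVᵀ:
  R  [+0.96459 -0.02169 +0.26285]
  R  [+0.10044 +0.95172 -0.29008]
  R  [-0.24386 +0.30621 +0.92020]
t = (-0.15713, -0.31211, +1.09805) m
tr R = 2.836511; θ = arccos((tr R − 1)/2) = 0.407144 rad = 23.328°
axis k = ((R−Rᵀ)₃₂, (R−Rᵀ)₁₃, (R−Rᵀ)₂₁) / (2 sinθ) = (+0.752906, +0.639806, +0.154212)
rvec = θ·k = (+0.306541, +0.260493, +0.062787)

rvec=(0.3065, 0.2605, 0.0628) tvec=(-0.1571, -0.3121, 1.0980)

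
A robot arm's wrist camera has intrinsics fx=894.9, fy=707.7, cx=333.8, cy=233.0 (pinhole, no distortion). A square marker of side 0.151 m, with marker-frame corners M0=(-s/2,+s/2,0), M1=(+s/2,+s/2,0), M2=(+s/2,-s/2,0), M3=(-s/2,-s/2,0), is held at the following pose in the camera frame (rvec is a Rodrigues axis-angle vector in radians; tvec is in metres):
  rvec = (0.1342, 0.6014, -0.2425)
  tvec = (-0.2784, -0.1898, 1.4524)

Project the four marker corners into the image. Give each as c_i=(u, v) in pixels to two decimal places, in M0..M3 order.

Intrinsics K: fx=894.9, fy=707.7, cx=333.8, cy=233.0
Marker side s = 0.151 m; corners in marker frame (Z=0):
  M0 = (-0.0755, +0.0755, 0)
  M1 = (+0.0755, +0.0755, 0)
  M2 = (+0.0755, -0.0755, 0)
  M3 = (-0.0755, -0.0755, 0)
rvec = (0.1342, 0.6014, -0.2425), |rvec| = θ = 0.66219 rad = 37.941°
Rodrigues: sinθ=0.61485, 1−cosθ=0.21135; R = I + sinθ·[k]× + (1−cosθ)·[k]×²:
    [+0.79733 +0.26406 +0.54272]
    [-0.18626 +0.96298 -0.19490]
    [-0.57409 +0.05431 +0.81699]
t = (-0.2784, -0.1898, 1.4524) m
M0: Pc = R·M0+t = (-0.31866, -0.10303, +1.49984); u = 894.9·(-0.31866)/1.49984 + 333.8 = 143.6668, v = 707.7·(-0.10303)/1.49984 + 233.0 = 184.3841
M1: Pc = R·M1+t = (-0.19827, -0.13116, +1.41316); u = 894.9·(-0.19827)/1.41316 + 333.8 = 208.2461, v = 707.7·(-0.13116)/1.41316 + 233.0 = 167.3169
M2: Pc = R·M2+t = (-0.23814, -0.27657, +1.40496); u = 894.9·(-0.23814)/1.40496 + 333.8 = 182.1154, v = 707.7·(-0.27657)/1.40496 + 233.0 = 93.6884
M3: Pc = R·M3+t = (-0.35853, -0.24844, +1.49164); u = 894.9·(-0.35853)/1.49164 + 333.8 = 118.6997, v = 707.7·(-0.24844)/1.49164 + 233.0 = 115.1284

c0=(143.67, 184.38) c1=(208.25, 167.32) c2=(182.12, 93.69) c3=(118.70, 115.13)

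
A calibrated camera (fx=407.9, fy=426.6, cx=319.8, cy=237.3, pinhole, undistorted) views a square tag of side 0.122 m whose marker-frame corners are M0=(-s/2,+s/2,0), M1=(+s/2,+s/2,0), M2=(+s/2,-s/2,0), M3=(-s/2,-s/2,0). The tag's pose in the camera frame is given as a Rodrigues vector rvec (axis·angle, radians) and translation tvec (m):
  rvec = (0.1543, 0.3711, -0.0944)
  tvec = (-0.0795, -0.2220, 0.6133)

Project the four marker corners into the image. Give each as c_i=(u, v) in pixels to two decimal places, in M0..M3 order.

Intrinsics K: fx=407.9, fy=426.6, cx=319.8, cy=237.3
Marker side s = 0.122 m; corners in marker frame (Z=0):
  M0 = (-0.0610, +0.0610, 0)
  M1 = (+0.0610, +0.0610, 0)
  M2 = (+0.0610, -0.0610, 0)
  M3 = (-0.0610, -0.0610, 0)
rvec = (0.1543, 0.3711, -0.0944), |rvec| = θ = 0.41284 rad = 23.654°
Rodrigues: sinθ=0.40121, 1−cosθ=0.08401; R = I + sinθ·[k]× + (1−cosθ)·[k]×²:
    [+0.92772 +0.11997 +0.35347]
    [-0.06352 +0.98387 -0.16722]
    [-0.36783 +0.13269 +0.92038]
t = (-0.0795, -0.2220, 0.6133) m
M0: Pc = R·M0+t = (-0.12877, -0.15811, +0.64383); u = 407.9·(-0.12877)/0.64383 + 319.8 = 238.2157, v = 426.6·(-0.15811)/0.64383 + 237.3 = 132.5373
M1: Pc = R·M1+t = (-0.01559, -0.16586, +0.59896); u = 407.9·(-0.01559)/0.59896 + 319.8 = 309.1823, v = 426.6·(-0.16586)/0.59896 + 237.3 = 119.1693
M2: Pc = R·M2+t = (-0.03023, -0.28589, +0.58277); u = 407.9·(-0.03023)/0.58277 + 319.8 = 298.6431, v = 426.6·(-0.28589)/0.58277 + 237.3 = 28.0216
M3: Pc = R·M3+t = (-0.14341, -0.27814, +0.62764); u = 407.9·(-0.14341)/0.62764 + 319.8 = 226.5997, v = 426.6·(-0.27814)/0.62764 + 237.3 = 48.2513

c0=(238.22, 132.54) c1=(309.18, 119.17) c2=(298.64, 28.02) c3=(226.60, 48.25)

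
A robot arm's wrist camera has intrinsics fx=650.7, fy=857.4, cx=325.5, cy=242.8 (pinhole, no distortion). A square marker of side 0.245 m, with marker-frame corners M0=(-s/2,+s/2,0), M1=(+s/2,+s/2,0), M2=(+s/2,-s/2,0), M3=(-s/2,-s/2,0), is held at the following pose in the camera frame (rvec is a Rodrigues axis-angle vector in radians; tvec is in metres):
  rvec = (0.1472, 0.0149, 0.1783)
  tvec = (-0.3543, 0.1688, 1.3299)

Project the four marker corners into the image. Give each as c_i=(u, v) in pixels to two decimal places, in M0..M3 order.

Intrinsics K: fx=650.7, fy=857.4, cx=325.5, cy=242.8
Marker side s = 0.245 m; corners in marker frame (Z=0):
  M0 = (-0.1225, +0.1225, 0)
  M1 = (+0.1225, +0.1225, 0)
  M2 = (+0.1225, -0.1225, 0)
  M3 = (-0.1225, -0.1225, 0)
rvec = (0.1472, 0.0149, 0.1783), |rvec| = θ = 0.23169 rad = 13.275°
Rodrigues: sinθ=0.22962, 1−cosθ=0.02672; R = I + sinθ·[k]× + (1−cosθ)·[k]×²:
    [+0.98407 -0.17562 +0.02783]
    [+0.17780 +0.97339 -0.14456]
    [-0.00170 +0.14721 +0.98910]
t = (-0.3543, 0.1688, 1.3299) m
M0: Pc = R·M0+t = (-0.49636, +0.26626, +1.34814); u = 650.7·(-0.49636)/1.34814 + 325.5 = 85.9242, v = 857.4·(+0.26626)/1.34814 + 242.8 = 412.1376
M1: Pc = R·M1+t = (-0.25527, +0.30982, +1.34772); u = 650.7·(-0.25527)/1.34772 + 325.5 = 202.2545, v = 857.4·(+0.30982)/1.34772 + 242.8 = 439.9029
M2: Pc = R·M2+t = (-0.21224, +0.07134, +1.31166); u = 650.7·(-0.21224)/1.31166 + 325.5 = 220.2105, v = 857.4·(+0.07134)/1.31166 + 242.8 = 289.4335
M3: Pc = R·M3+t = (-0.45333, +0.02778, +1.31208); u = 650.7·(-0.45333)/1.31208 + 325.5 = 100.6768, v = 857.4·(+0.02778)/1.31208 + 242.8 = 260.9528

c0=(85.92, 412.14) c1=(202.25, 439.90) c2=(220.21, 289.43) c3=(100.68, 260.95)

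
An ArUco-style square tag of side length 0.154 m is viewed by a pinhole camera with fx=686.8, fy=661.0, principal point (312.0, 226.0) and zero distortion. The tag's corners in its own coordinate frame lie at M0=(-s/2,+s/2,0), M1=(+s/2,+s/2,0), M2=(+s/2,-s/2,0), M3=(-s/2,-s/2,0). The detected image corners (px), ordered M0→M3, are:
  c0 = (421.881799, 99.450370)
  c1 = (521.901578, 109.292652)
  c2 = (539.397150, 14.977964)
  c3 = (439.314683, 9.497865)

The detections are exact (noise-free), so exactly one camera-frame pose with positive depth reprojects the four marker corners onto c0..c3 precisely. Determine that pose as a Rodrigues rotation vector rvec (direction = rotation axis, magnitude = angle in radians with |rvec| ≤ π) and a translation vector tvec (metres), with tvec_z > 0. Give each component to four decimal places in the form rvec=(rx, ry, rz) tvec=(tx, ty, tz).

rvec=(-0.0832, 0.3248, 0.1804) tvec=(0.2608, -0.2717, 1.0693)

Intrinsics K: fx=686.8, fy=661.0, cx=312.0, cy=226.0
Marker side s = 0.154 m; corners in marker frame (Z=0):
  M0 = (-0.0770, +0.0770, 0)
  M1 = (+0.0770, +0.0770, 0)
  M2 = (+0.0770, -0.0770, 0)
  M3 = (-0.0770, -0.0770, 0)
Detected image corners:
  c0 = (421.881799, 99.450370) px
  c1 = (521.901578, 109.292652) px
  c2 = (539.397150, 14.977964) px
  c3 = (439.314683, 9.497865) px
Planar DLT: solve 8×8 A·h = b for H (H[2,2]=1):
  H  [+503.87257 -136.89559 +479.48807]
  H  [+32.00629 +595.08892 +58.04182]
  H  [-0.30338 -0.04889 +1.00000]
B = K⁻¹H; ‖b₁‖=0.935227, ‖b₂‖=0.935227; λ = 2/(‖b₁‖+‖b₂‖) = 1.069259, sign → tz>0 ⇒ λ=+1.069259
r₁ = λ·B[:,0] = (+0.93183,+0.16269,-0.32439); r₂ = λ·B[:,1] = (-0.18938,+0.98051,-0.05227)
r₃ = r₁×r₂ = (+0.30956,+0.11014,+0.94448); SVD([r₁ r₂ r₃]) → R = UVᵀ:
  R  [+0.93183 -0.18938 +0.30956]
  R  [+0.16269 +0.98051 +0.11014]
  R  [-0.32439 -0.05227 +0.94448]
t = (+0.26076, -0.27170, +1.06926) m
tr R = 2.856818; θ = arccos((tr R − 1)/2) = 0.380689 rad = 21.812°
axis k = ((R−Rᵀ)₃₂, (R−Rᵀ)₁₃, (R−Rᵀ)₂₁) / (2 sinθ) = (-0.218559, +0.853097, +0.473769)
rvec = θ·k = (-0.083203, +0.324765, +0.180359)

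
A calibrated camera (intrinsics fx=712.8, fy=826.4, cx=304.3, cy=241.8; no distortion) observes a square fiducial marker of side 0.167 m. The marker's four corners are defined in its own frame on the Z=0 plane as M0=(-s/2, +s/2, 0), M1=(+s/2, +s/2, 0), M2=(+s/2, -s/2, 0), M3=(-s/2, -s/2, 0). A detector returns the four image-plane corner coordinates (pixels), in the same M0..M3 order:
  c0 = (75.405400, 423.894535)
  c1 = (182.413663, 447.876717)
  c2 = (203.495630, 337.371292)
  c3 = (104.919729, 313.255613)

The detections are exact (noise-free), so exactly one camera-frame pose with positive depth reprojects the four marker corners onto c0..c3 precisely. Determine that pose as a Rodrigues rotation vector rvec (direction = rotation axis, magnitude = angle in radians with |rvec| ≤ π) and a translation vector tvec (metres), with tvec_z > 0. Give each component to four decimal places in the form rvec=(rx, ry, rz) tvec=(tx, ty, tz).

rvec=(-0.5539, -0.1857, 0.1837) tvec=(-0.2621, 0.1911, 1.1547)

Intrinsics K: fx=712.8, fy=826.4, cx=304.3, cy=241.8
Marker side s = 0.167 m; corners in marker frame (Z=0):
  M0 = (-0.0835, +0.0835, 0)
  M1 = (+0.0835, +0.0835, 0)
  M2 = (+0.0835, -0.0835, 0)
  M3 = (-0.0835, -0.0835, 0)
Detected image corners:
  c0 = (75.405400, 423.894535) px
  c1 = (182.413663, 447.876717) px
  c2 = (203.495630, 337.371292) px
  c3 = (104.919729, 313.255613) px
Planar DLT: solve 8×8 A·h = b for H (H[2,2]=1):
  H  [+629.86883 -217.02156 +142.51394]
  H  [+185.22909 +485.29007 +378.56361]
  H  [+0.10827 -0.46457 +1.00000]
B = K⁻¹H; ‖b₁‖=0.866058, ‖b₂‖=0.866058; λ = 2/(‖b₁‖+‖b₂‖) = 1.154657, sign → tz>0 ⇒ λ=+1.154657
r₁ = λ·B[:,0] = (+0.96695,+0.22223,+0.12502); r₂ = λ·B[:,1] = (-0.12255,+0.83501,-0.53642)
r₃ = r₁×r₂ = (-0.22360,+0.50337,+0.83464); SVD([r₁ r₂ r₃]) → R = UVᵀ:
  R  [+0.96695 -0.12255 -0.22360]
  R  [+0.22223 +0.83501 +0.50337]
  R  [+0.12502 -0.53642 +0.83464]
t = (-0.26208, +0.19109, +1.15466) m
tr R = 2.636595; θ = arccos((tr R − 1)/2) = 0.612354 rad = 35.085°
axis k = ((R−Rᵀ)₃₂, (R−Rᵀ)₁₃, (R−Rᵀ)₂₁) / (2 sinθ) = (-0.904485, -0.303249, +0.299911)
rvec = θ·k = (-0.553865, -0.185695, +0.183652)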